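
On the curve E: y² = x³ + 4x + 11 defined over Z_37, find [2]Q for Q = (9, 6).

tangent at (9, 6): λ = (3·9² + 4)/(2·6) ≡ 25/12. 12⁻¹ ≡ 34 (mod 37) since 12·34 = 408 ≡ 1, so λ ≡ 25·34 ≡ 36.
  x = λ² - 9 - 9 = 1296 - 18 ≡ 20; y = λ·(9 - 20) - 6 ≡ 5. → (20, 5)

(20, 5)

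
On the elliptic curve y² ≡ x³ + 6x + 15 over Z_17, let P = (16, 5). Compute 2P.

tangent at (16, 5): λ = (3·16² + 6)/(2·5) ≡ 9/10. 10⁻¹ ≡ 12 (mod 17), so λ ≡ 9·12 ≡ 6.
  x = λ² - 16 - 16 = 36 - 32 ≡ 4; y = λ·(16 - 4) - 5 ≡ 16. → (4, 16)

(4, 16)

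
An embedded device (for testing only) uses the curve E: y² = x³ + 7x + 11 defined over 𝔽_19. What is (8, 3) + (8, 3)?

tangent at (8, 3): λ = (3·8² + 7)/(2·3) ≡ 9/6. 6⁻¹ ≡ 16 (mod 19) since 6·16 = 96 ≡ 1, so λ ≡ 9·16 ≡ 11.
  x = λ² - 8 - 8 = 121 - 16 ≡ 10; y = λ·(8 - 10) - 3 ≡ 13. → (10, 13)

(10, 13)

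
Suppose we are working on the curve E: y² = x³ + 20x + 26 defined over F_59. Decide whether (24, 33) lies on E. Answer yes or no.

no

y² = 33² ≡ 27; x³ + 20x + 26 = 14330 ≡ 52 (mod 59). 27 ≠ 52.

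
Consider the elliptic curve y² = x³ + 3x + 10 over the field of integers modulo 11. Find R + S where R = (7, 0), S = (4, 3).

(1, 5)

(7, 0) + (4, 3). λ = (3 - 0)/(4 - 7) ≡ 3/8 mod 11. 8⁻¹ ≡ 7 (mod 11), so λ ≡ 10.
  x = λ² - 7 - 4 = 100 - 11 ≡ 1; y = λ·(7 - 1) - 0 ≡ 5. → (1, 5)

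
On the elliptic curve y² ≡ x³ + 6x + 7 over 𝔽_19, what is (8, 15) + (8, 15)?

tangent at (8, 15): λ = (3·8² + 6)/(2·15) ≡ 8/11. 11⁻¹ ≡ 7 (mod 19) since 11·7 = 77 ≡ 1, so λ ≡ 8·7 ≡ 18.
  x = λ² - 8 - 8 = 324 - 16 ≡ 4; y = λ·(8 - 4) - 15 ≡ 0. → (4, 0)

(4, 0)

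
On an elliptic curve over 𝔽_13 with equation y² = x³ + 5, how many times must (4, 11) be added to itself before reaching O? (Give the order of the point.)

4

2P: tangent at (4, 11): λ = (3·4² + 0)/(2·11) ≡ 9/9. 9⁻¹ ≡ 3 (mod 13) since 9·3 = 27 ≡ 1, so λ ≡ 9·3 ≡ 1.
  x = λ² - 4 - 4 = 1 - 8 ≡ 6; y = λ·(4 - 6) - 11 ≡ 0. → (6, 0)
3P: (6, 0) + (4, 11). λ = (11 - 0)/(4 - 6) ≡ 11/11 mod 13. 11⁻¹ ≡ 6 (mod 13), so λ ≡ 1.
  x = λ² - 6 - 4 = 1 - 10 ≡ 4; y = λ·(6 - 4) - 0 ≡ 2. → (4, 2)
4P: (4, 2) + (4, 11): same x and y₁ ≡ -y₂, so the sum is O.
4P = O, so the order is 4.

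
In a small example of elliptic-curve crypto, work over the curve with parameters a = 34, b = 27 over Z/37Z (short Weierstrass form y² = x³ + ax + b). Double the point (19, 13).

(15, 8)

tangent at (19, 13): λ = (3·19² + 34)/(2·13) ≡ 7/26. 26⁻¹ ≡ 10 (mod 37) since 26·10 = 260 ≡ 1, so λ ≡ 7·10 ≡ 33.
  x = λ² - 19 - 19 = 1089 - 38 ≡ 15; y = λ·(19 - 15) - 13 ≡ 8. → (15, 8)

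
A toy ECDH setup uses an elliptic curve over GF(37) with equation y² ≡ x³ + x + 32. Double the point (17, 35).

tangent at (17, 35): λ = (3·17² + 1)/(2·35) ≡ 17/33. 33⁻¹ ≡ 9 (mod 37) since 33·9 = 297 ≡ 1, so λ ≡ 17·9 ≡ 5.
  x = λ² - 17 - 17 = 25 - 34 ≡ 28; y = λ·(17 - 28) - 35 ≡ 21. → (28, 21)

(28, 21)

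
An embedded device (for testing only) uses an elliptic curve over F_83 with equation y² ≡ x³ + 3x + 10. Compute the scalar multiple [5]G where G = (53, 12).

Repeated addition: build up to 5G.
2G: tangent at (53, 12): λ = (3·53² + 3)/(2·12) ≡ 47/24. 24⁻¹ ≡ 45 (mod 83), so λ ≡ 47·45 ≡ 40.
  x = λ² - 53 - 53 = 1600 - 106 ≡ 0; y = λ·(53 - 0) - 12 ≡ 33. → (0, 33)
3G: (0, 33) + (53, 12). λ = (12 - 33)/(53 - 0) ≡ 62/53 mod 83. 53⁻¹ ≡ 47 (mod 83), so λ ≡ 9.
  x = λ² - 0 - 53 = 81 - 53 ≡ 28; y = λ·(0 - 28) - 33 ≡ 47. → (28, 47)
4G: (28, 47) + (53, 12). λ = (12 - 47)/(53 - 28) ≡ 48/25 mod 83. 25⁻¹ ≡ 10 (mod 83), so λ ≡ 65.
  x = λ² - 28 - 53 = 4225 - 81 ≡ 77; y = λ·(28 - 77) - 47 ≡ 5. → (77, 5)
5G: (77, 5) + (53, 12). λ = (12 - 5)/(53 - 77) ≡ 7/59 mod 83. 59⁻¹ ≡ 38 (mod 83) since 59·38 = 2242 ≡ 1, so λ ≡ 17.
  x = λ² - 77 - 53 = 289 - 130 ≡ 76; y = λ·(77 - 76) - 5 ≡ 12. → (76, 12)

(76, 12)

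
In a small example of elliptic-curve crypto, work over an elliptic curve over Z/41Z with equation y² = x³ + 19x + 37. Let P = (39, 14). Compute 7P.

Repeated addition: build up to 7P.
2P: tangent at (39, 14): λ = (3·39² + 19)/(2·14) ≡ 31/28. 28⁻¹ ≡ 22 (mod 41), so λ ≡ 31·22 ≡ 26.
  x = λ² - 39 - 39 = 676 - 78 ≡ 24; y = λ·(39 - 24) - 14 ≡ 7. → (24, 7)
3P: (24, 7) + (39, 14). λ = (14 - 7)/(39 - 24) ≡ 7/15 mod 41. 15⁻¹ ≡ 11 (mod 41) since 15·11 = 165 ≡ 1, so λ ≡ 36.
  x = λ² - 24 - 39 = 1296 - 63 ≡ 3; y = λ·(24 - 3) - 7 ≡ 11. → (3, 11)
4P: (3, 11) + (39, 14). λ = (14 - 11)/(39 - 3) ≡ 3/36 mod 41. 36⁻¹ ≡ 8 (mod 41) since 36·8 = 288 ≡ 1, so λ ≡ 24.
  x = λ² - 3 - 39 = 576 - 42 ≡ 1; y = λ·(3 - 1) - 11 ≡ 37. → (1, 37)
5P: (1, 37) + (39, 14). λ = (14 - 37)/(39 - 1) ≡ 18/38 mod 41. 38⁻¹ ≡ 27 (mod 41), so λ ≡ 35.
  x = λ² - 1 - 39 = 1225 - 40 ≡ 37; y = λ·(1 - 37) - 37 ≡ 15. → (37, 15)
6P: (37, 15) + (39, 14). λ = (14 - 15)/(39 - 37) ≡ 40/2 mod 41. 2⁻¹ ≡ 21 (mod 41), so λ ≡ 20.
  x = λ² - 37 - 39 = 400 - 76 ≡ 37; y = λ·(37 - 37) - 15 ≡ 26. → (37, 26)
7P: (37, 26) + (39, 14). λ = (14 - 26)/(39 - 37) ≡ 29/2 mod 41. 2⁻¹ ≡ 21 (mod 41), so λ ≡ 35.
  x = λ² - 37 - 39 = 1225 - 76 ≡ 1; y = λ·(37 - 1) - 26 ≡ 4. → (1, 4)

(1, 4)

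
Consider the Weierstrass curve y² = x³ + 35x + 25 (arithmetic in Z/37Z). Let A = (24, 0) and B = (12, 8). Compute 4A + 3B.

First 4A:
Double-and-add on 4 = (100)₂. Start with A = (24, 0) for the leading 1-bit.
double: (24, 0) + (24, 0): same x and y₁ ≡ -y₂, so the sum is ∞.
double: ∞ + ∞ = ∞ (identity).
4A = ∞.
Next 3B:
Repeated addition: build up to 3B.
2B: tangent at (12, 8): λ = (3·12² + 35)/(2·8) ≡ 23/16. 16⁻¹ ≡ 7 (mod 37), so λ ≡ 23·7 ≡ 13.
  x = λ² - 12 - 12 = 169 - 24 ≡ 34; y = λ·(12 - 34) - 8 ≡ 2. → (34, 2)
3B: (34, 2) + (12, 8). λ = (8 - 2)/(12 - 34) ≡ 6/15 mod 37. 15⁻¹ ≡ 5 (mod 37), so λ ≡ 30.
  x = λ² - 34 - 12 = 900 - 46 ≡ 3; y = λ·(34 - 3) - 2 ≡ 3. → (3, 3)
3B = (3, 3).
Finally 4A + 3B:
∞ + (3, 3) = (3, 3) (identity).

(3, 3)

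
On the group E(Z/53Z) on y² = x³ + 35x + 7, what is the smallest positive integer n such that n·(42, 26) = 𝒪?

9

2P: tangent at (42, 26): λ = (3·42² + 35)/(2·26) ≡ 27/52. 52⁻¹ ≡ 52 (mod 53), so λ ≡ 27·52 ≡ 26.
  x = λ² - 42 - 42 = 676 - 84 ≡ 9; y = λ·(42 - 9) - 26 ≡ 37. → (9, 37)
3P: (9, 37) + (42, 26). λ = (26 - 37)/(42 - 9) ≡ 42/33 mod 53. 33⁻¹ ≡ 45 (mod 53) since 33·45 = 1485 ≡ 1, so λ ≡ 35.
  x = λ² - 9 - 42 = 1225 - 51 ≡ 8; y = λ·(9 - 8) - 37 ≡ 51. → (8, 51)
4P: (8, 51) + (42, 26). λ = (26 - 51)/(42 - 8) ≡ 28/34 mod 53. 34⁻¹ ≡ 39 (mod 53), so λ ≡ 32.
  x = λ² - 8 - 42 = 1024 - 50 ≡ 20; y = λ·(8 - 20) - 51 ≡ 42. → (20, 42)
5P: (20, 42) + (42, 26). λ = (26 - 42)/(42 - 20) ≡ 37/22 mod 53. 22⁻¹ ≡ 41 (mod 53) since 22·41 = 902 ≡ 1, so λ ≡ 33.
  x = λ² - 20 - 42 = 1089 - 62 ≡ 20; y = λ·(20 - 20) - 42 ≡ 11. → (20, 11)
6P: (20, 11) + (42, 26). λ = (26 - 11)/(42 - 20) ≡ 15/22 mod 53. 22⁻¹ ≡ 41 (mod 53), so λ ≡ 32.
  x = λ² - 20 - 42 = 1024 - 62 ≡ 8; y = λ·(20 - 8) - 11 ≡ 2. → (8, 2)
7P: (8, 2) + (42, 26). λ = (26 - 2)/(42 - 8) ≡ 24/34 mod 53. 34⁻¹ ≡ 39 (mod 53) since 34·39 = 1326 ≡ 1, so λ ≡ 35.
  x = λ² - 8 - 42 = 1225 - 50 ≡ 9; y = λ·(8 - 9) - 2 ≡ 16. → (9, 16)
8P: (9, 16) + (42, 26). λ = (26 - 16)/(42 - 9) ≡ 10/33 mod 53. 33⁻¹ ≡ 45 (mod 53), so λ ≡ 26.
  x = λ² - 9 - 42 = 676 - 51 ≡ 42; y = λ·(9 - 42) - 16 ≡ 27. → (42, 27)
9P: (42, 27) + (42, 26): same x and y₁ ≡ -y₂, so the sum is 𝒪.
9P = 𝒪, so the order is 9.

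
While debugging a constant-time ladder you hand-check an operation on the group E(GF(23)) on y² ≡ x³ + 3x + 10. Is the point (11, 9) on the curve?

no

y² = 9² ≡ 12; x³ + 3x + 10 = 1374 ≡ 17 (mod 23). 12 ≠ 17.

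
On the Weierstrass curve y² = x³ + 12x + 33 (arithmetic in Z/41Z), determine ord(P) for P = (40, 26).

2P: tangent at (40, 26): λ = (3·40² + 12)/(2·26) ≡ 15/11. 11⁻¹ ≡ 15 (mod 41) since 11·15 = 165 ≡ 1, so λ ≡ 15·15 ≡ 20.
  x = λ² - 40 - 40 = 400 - 80 ≡ 33; y = λ·(40 - 33) - 26 ≡ 32. → (33, 32)
3P: (33, 32) + (40, 26). λ = (26 - 32)/(40 - 33) ≡ 35/7 mod 41. 7⁻¹ ≡ 6 (mod 41), so λ ≡ 5.
  x = λ² - 33 - 40 = 25 - 73 ≡ 34; y = λ·(33 - 34) - 32 ≡ 4. → (34, 4)
4P: (34, 4) + (40, 26). λ = (26 - 4)/(40 - 34) ≡ 22/6 mod 41. 6⁻¹ ≡ 7 (mod 41), so λ ≡ 31.
  x = λ² - 34 - 40 = 961 - 74 ≡ 26; y = λ·(34 - 26) - 4 ≡ 39. → (26, 39)
5P: (26, 39) + (40, 26). λ = (26 - 39)/(40 - 26) ≡ 28/14 mod 41. 14⁻¹ ≡ 3 (mod 41) since 14·3 = 42 ≡ 1, so λ ≡ 2.
  x = λ² - 26 - 40 = 4 - 66 ≡ 20; y = λ·(26 - 20) - 39 ≡ 14. → (20, 14)
6P: (20, 14) + (40, 26). λ = (26 - 14)/(40 - 20) ≡ 12/20 mod 41. 20⁻¹ ≡ 39 (mod 41), so λ ≡ 17.
  x = λ² - 20 - 40 = 289 - 60 ≡ 24; y = λ·(20 - 24) - 14 ≡ 0. → (24, 0)
7P: (24, 0) + (40, 26). λ = (26 - 0)/(40 - 24) ≡ 26/16 mod 41. 16⁻¹ ≡ 18 (mod 41), so λ ≡ 17.
  x = λ² - 24 - 40 = 289 - 64 ≡ 20; y = λ·(24 - 20) - 0 ≡ 27. → (20, 27)
8P: (20, 27) + (40, 26). λ = (26 - 27)/(40 - 20) ≡ 40/20 mod 41. 20⁻¹ ≡ 39 (mod 41), so λ ≡ 2.
  x = λ² - 20 - 40 = 4 - 60 ≡ 26; y = λ·(20 - 26) - 27 ≡ 2. → (26, 2)
9P: (26, 2) + (40, 26). λ = (26 - 2)/(40 - 26) ≡ 24/14 mod 41. 14⁻¹ ≡ 3 (mod 41), so λ ≡ 31.
  x = λ² - 26 - 40 = 961 - 66 ≡ 34; y = λ·(26 - 34) - 2 ≡ 37. → (34, 37)
10P: (34, 37) + (40, 26). λ = (26 - 37)/(40 - 34) ≡ 30/6 mod 41. 6⁻¹ ≡ 7 (mod 41), so λ ≡ 5.
  x = λ² - 34 - 40 = 25 - 74 ≡ 33; y = λ·(34 - 33) - 37 ≡ 9. → (33, 9)
11P: (33, 9) + (40, 26). λ = (26 - 9)/(40 - 33) ≡ 17/7 mod 41. 7⁻¹ ≡ 6 (mod 41) since 7·6 = 42 ≡ 1, so λ ≡ 20.
  x = λ² - 33 - 40 = 400 - 73 ≡ 40; y = λ·(33 - 40) - 9 ≡ 15. → (40, 15)
12P: (40, 15) + (40, 26): same x and y₁ ≡ -y₂, so the sum is ∞.
12P = ∞, so the order is 12.

12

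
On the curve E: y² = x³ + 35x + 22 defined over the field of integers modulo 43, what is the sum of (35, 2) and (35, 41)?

O

The two points share x = 35 and their y-coordinates satisfy 2 + 41 ≡ 0 (mod 43), so they are inverses. Their sum is O.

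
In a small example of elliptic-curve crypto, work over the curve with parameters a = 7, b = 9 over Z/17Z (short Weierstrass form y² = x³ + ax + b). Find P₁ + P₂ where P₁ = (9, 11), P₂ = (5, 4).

(5, 13)

(9, 11) + (5, 4). λ = (4 - 11)/(5 - 9) ≡ 10/13 mod 17. 13⁻¹ ≡ 4 (mod 17), so λ ≡ 6.
  x = λ² - 9 - 5 = 36 - 14 ≡ 5; y = λ·(9 - 5) - 11 ≡ 13. → (5, 13)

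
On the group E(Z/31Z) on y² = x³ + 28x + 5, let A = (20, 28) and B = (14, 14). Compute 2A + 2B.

First 2A:
Repeated addition: build up to 2A.
2A: tangent at (20, 28): λ = (3·20² + 28)/(2·28) ≡ 19/25. 25⁻¹ ≡ 5 (mod 31) since 25·5 = 125 ≡ 1, so λ ≡ 19·5 ≡ 2.
  x = λ² - 20 - 20 = 4 - 40 ≡ 26; y = λ·(20 - 26) - 28 ≡ 22. → (26, 22)
2A = (26, 22).
Next 2B:
Repeated addition: build up to 2B.
2B: tangent at (14, 14): λ = (3·14² + 28)/(2·14) ≡ 27/28. 28⁻¹ ≡ 10 (mod 31), so λ ≡ 27·10 ≡ 22.
  x = λ² - 14 - 14 = 484 - 28 ≡ 22; y = λ·(14 - 22) - 14 ≡ 27. → (22, 27)
2B = (22, 27).
Finally 2A + 2B:
(26, 22) + (22, 27). λ = (27 - 22)/(22 - 26) ≡ 5/27 mod 31. 27⁻¹ ≡ 23 (mod 31), so λ ≡ 22.
  x = λ² - 26 - 22 = 484 - 48 ≡ 2; y = λ·(26 - 2) - 22 ≡ 10. → (2, 10)

(2, 10)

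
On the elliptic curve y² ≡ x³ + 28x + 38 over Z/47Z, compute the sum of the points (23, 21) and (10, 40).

(42, 14)

(23, 21) + (10, 40). λ = (40 - 21)/(10 - 23) ≡ 19/34 mod 47. 34⁻¹ ≡ 18 (mod 47), so λ ≡ 13.
  x = λ² - 23 - 10 = 169 - 33 ≡ 42; y = λ·(23 - 42) - 21 ≡ 14. → (42, 14)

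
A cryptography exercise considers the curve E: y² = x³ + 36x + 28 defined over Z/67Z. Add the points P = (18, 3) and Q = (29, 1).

(30, 54)

(18, 3) + (29, 1). λ = (1 - 3)/(29 - 18) ≡ 65/11 mod 67. 11⁻¹ ≡ 61 (mod 67), so λ ≡ 12.
  x = λ² - 18 - 29 = 144 - 47 ≡ 30; y = λ·(18 - 30) - 3 ≡ 54. → (30, 54)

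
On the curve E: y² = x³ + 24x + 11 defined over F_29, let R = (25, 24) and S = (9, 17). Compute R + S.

(25, 24) + (9, 17). λ = (17 - 24)/(9 - 25) ≡ 22/13 mod 29. 13⁻¹ ≡ 9 (mod 29), so λ ≡ 24.
  x = λ² - 25 - 9 = 576 - 34 ≡ 20; y = λ·(25 - 20) - 24 ≡ 9. → (20, 9)

(20, 9)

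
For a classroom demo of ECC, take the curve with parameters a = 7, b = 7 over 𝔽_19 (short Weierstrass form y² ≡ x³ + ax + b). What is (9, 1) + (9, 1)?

tangent at (9, 1): λ = (3·9² + 7)/(2·1) ≡ 3/2. 2⁻¹ ≡ 10 (mod 19), so λ ≡ 3·10 ≡ 11.
  x = λ² - 9 - 9 = 121 - 18 ≡ 8; y = λ·(9 - 8) - 1 ≡ 10. → (8, 10)

(8, 10)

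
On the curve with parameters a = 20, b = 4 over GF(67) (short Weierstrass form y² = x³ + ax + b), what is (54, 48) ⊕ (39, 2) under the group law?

(54, 48) + (39, 2). λ = (2 - 48)/(39 - 54) ≡ 21/52 mod 67. 52⁻¹ ≡ 58 (mod 67), so λ ≡ 12.
  x = λ² - 54 - 39 = 144 - 93 ≡ 51; y = λ·(54 - 51) - 48 ≡ 55. → (51, 55)

(51, 55)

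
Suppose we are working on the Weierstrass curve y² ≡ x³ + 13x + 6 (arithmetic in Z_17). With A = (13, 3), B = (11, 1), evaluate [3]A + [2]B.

First 3A:
Repeated addition: build up to 3A.
2A: tangent at (13, 3): λ = (3·13² + 13)/(2·3) ≡ 10/6. 6⁻¹ ≡ 3 (mod 17) since 6·3 = 18 ≡ 1, so λ ≡ 10·3 ≡ 13.
  x = λ² - 13 - 13 = 169 - 26 ≡ 7; y = λ·(13 - 7) - 3 ≡ 7. → (7, 7)
3A: (7, 7) + (13, 3). λ = (3 - 7)/(13 - 7) ≡ 13/6 mod 17. 6⁻¹ ≡ 3 (mod 17), so λ ≡ 5.
  x = λ² - 7 - 13 = 25 - 20 ≡ 5; y = λ·(7 - 5) - 7 ≡ 3. → (5, 3)
3A = (5, 3).
Next 2B:
Repeated addition: build up to 2B.
2B: tangent at (11, 1): λ = (3·11² + 13)/(2·1) ≡ 2/2. 2⁻¹ ≡ 9 (mod 17), so λ ≡ 2·9 ≡ 1.
  x = λ² - 11 - 11 = 1 - 22 ≡ 13; y = λ·(11 - 13) - 1 ≡ 14. → (13, 14)
2B = (13, 14).
Finally 3A + 2B:
(5, 3) + (13, 14). λ = (14 - 3)/(13 - 5) ≡ 11/8 mod 17. 8⁻¹ ≡ 15 (mod 17) since 8·15 = 120 ≡ 1, so λ ≡ 12.
  x = λ² - 5 - 13 = 144 - 18 ≡ 7; y = λ·(5 - 7) - 3 ≡ 7. → (7, 7)

(7, 7)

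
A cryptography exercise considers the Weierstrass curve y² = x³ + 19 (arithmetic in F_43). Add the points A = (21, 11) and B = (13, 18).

(40, 11)

(21, 11) + (13, 18). λ = (18 - 11)/(13 - 21) ≡ 7/35 mod 43. 35⁻¹ ≡ 16 (mod 43), so λ ≡ 26.
  x = λ² - 21 - 13 = 676 - 34 ≡ 40; y = λ·(21 - 40) - 11 ≡ 11. → (40, 11)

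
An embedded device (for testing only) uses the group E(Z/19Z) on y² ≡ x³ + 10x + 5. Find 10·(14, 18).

Write Q = (14, 18).
Repeated addition: build up to 10Q.
2Q: tangent at (14, 18): λ = (3·14² + 10)/(2·18) ≡ 9/17. 17⁻¹ ≡ 9 (mod 19) since 17·9 = 153 ≡ 1, so λ ≡ 9·9 ≡ 5.
  x = λ² - 14 - 14 = 25 - 28 ≡ 16; y = λ·(14 - 16) - 18 ≡ 10. → (16, 10)
3Q: (16, 10) + (14, 18). λ = (18 - 10)/(14 - 16) ≡ 8/17 mod 19. 17⁻¹ ≡ 9 (mod 19), so λ ≡ 15.
  x = λ² - 16 - 14 = 225 - 30 ≡ 5; y = λ·(16 - 5) - 10 ≡ 3. → (5, 3)
4Q: (5, 3) + (14, 18). λ = (18 - 3)/(14 - 5) ≡ 15/9 mod 19. 9⁻¹ ≡ 17 (mod 19) since 9·17 = 153 ≡ 1, so λ ≡ 8.
  x = λ² - 5 - 14 = 64 - 19 ≡ 7; y = λ·(5 - 7) - 3 ≡ 0. → (7, 0)
5Q: (7, 0) + (14, 18). λ = (18 - 0)/(14 - 7) ≡ 18/7 mod 19. 7⁻¹ ≡ 11 (mod 19) since 7·11 = 77 ≡ 1, so λ ≡ 8.
  x = λ² - 7 - 14 = 64 - 21 ≡ 5; y = λ·(7 - 5) - 0 ≡ 16. → (5, 16)
6Q: (5, 16) + (14, 18). λ = (18 - 16)/(14 - 5) ≡ 2/9 mod 19. 9⁻¹ ≡ 17 (mod 19) since 9·17 = 153 ≡ 1, so λ ≡ 15.
  x = λ² - 5 - 14 = 225 - 19 ≡ 16; y = λ·(5 - 16) - 16 ≡ 9. → (16, 9)
7Q: (16, 9) + (14, 18). λ = (18 - 9)/(14 - 16) ≡ 9/17 mod 19. 17⁻¹ ≡ 9 (mod 19), so λ ≡ 5.
  x = λ² - 16 - 14 = 25 - 30 ≡ 14; y = λ·(16 - 14) - 9 ≡ 1. → (14, 1)
8Q: (14, 1) + (14, 18): same x and y₁ ≡ -y₂, so the sum is O.
9Q: O + (14, 18) = (14, 18) (identity).
10Q: tangent at (14, 18): λ = (3·14² + 10)/(2·18) ≡ 9/17. 17⁻¹ ≡ 9 (mod 19) since 17·9 = 153 ≡ 1, so λ ≡ 9·9 ≡ 5.
  x = λ² - 14 - 14 = 25 - 28 ≡ 16; y = λ·(14 - 16) - 18 ≡ 10. → (16, 10)

(16, 10)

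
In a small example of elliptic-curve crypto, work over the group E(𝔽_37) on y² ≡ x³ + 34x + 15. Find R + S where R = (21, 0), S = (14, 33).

(28, 33)

(21, 0) + (14, 33). λ = (33 - 0)/(14 - 21) ≡ 33/30 mod 37. 30⁻¹ ≡ 21 (mod 37), so λ ≡ 27.
  x = λ² - 21 - 14 = 729 - 35 ≡ 28; y = λ·(21 - 28) - 0 ≡ 33. → (28, 33)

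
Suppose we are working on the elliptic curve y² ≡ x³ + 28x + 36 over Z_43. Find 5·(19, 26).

(15, 41)

Write Q = (19, 26).
Double-and-add on 5 = (101)₂. Start with Q = (19, 26) for the leading 1-bit.
double: tangent at (19, 26): λ = (3·19² + 28)/(2·26) ≡ 36/9. 9⁻¹ ≡ 24 (mod 43), so λ ≡ 36·24 ≡ 4.
  x = λ² - 19 - 19 = 16 - 38 ≡ 21; y = λ·(19 - 21) - 26 ≡ 9. → (21, 9)
double: tangent at (21, 9): λ = (3·21² + 28)/(2·9) ≡ 18/18. 18⁻¹ ≡ 12 (mod 43) since 18·12 = 216 ≡ 1, so λ ≡ 18·12 ≡ 1.
  x = λ² - 21 - 21 = 1 - 42 ≡ 2; y = λ·(21 - 2) - 9 ≡ 10. → (2, 10)
add Q: (2, 10) + (19, 26). λ = (26 - 10)/(19 - 2) ≡ 16/17 mod 43. 17⁻¹ ≡ 38 (mod 43) since 17·38 = 646 ≡ 1, so λ ≡ 6.
  x = λ² - 2 - 19 = 36 - 21 ≡ 15; y = λ·(2 - 15) - 10 ≡ 41. → (15, 41)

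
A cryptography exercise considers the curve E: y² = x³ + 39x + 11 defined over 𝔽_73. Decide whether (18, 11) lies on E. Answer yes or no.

y² = 11² ≡ 48; x³ + 39x + 11 = 6545 ≡ 48 (mod 73). 48 = 48.

yes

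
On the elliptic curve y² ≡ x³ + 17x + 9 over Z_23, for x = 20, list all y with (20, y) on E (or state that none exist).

0

x³ + 17x + 9 = 8349 ≡ 0 (mod 23).
Only y = 0 satisfies y² ≡ 0.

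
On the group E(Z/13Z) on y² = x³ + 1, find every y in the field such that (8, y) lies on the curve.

none

x³ + 0x + 1 = 513 ≡ 6 (mod 13).
6 is a non-residue mod 13; no y exists.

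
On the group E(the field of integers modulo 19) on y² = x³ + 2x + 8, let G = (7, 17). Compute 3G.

(2, 18)

Repeated addition: build up to 3G.
2G: tangent at (7, 17): λ = (3·7² + 2)/(2·17) ≡ 16/15. 15⁻¹ ≡ 14 (mod 19) since 15·14 = 210 ≡ 1, so λ ≡ 16·14 ≡ 15.
  x = λ² - 7 - 7 = 225 - 14 ≡ 2; y = λ·(7 - 2) - 17 ≡ 1. → (2, 1)
3G: (2, 1) + (7, 17). λ = (17 - 1)/(7 - 2) ≡ 16/5 mod 19. 5⁻¹ ≡ 4 (mod 19) since 5·4 = 20 ≡ 1, so λ ≡ 7.
  x = λ² - 2 - 7 = 49 - 9 ≡ 2; y = λ·(2 - 2) - 1 ≡ 18. → (2, 18)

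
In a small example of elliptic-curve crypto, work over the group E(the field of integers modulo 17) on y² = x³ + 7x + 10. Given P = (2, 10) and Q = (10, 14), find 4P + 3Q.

(16, 11)

First 4P:
Repeated addition: build up to 4P.
2P: tangent at (2, 10): λ = (3·2² + 7)/(2·10) ≡ 2/3. 3⁻¹ ≡ 6 (mod 17), so λ ≡ 2·6 ≡ 12.
  x = λ² - 2 - 2 = 144 - 4 ≡ 4; y = λ·(2 - 4) - 10 ≡ 0. → (4, 0)
3P: (4, 0) + (2, 10). λ = (10 - 0)/(2 - 4) ≡ 10/15 mod 17. 15⁻¹ ≡ 8 (mod 17) since 15·8 = 120 ≡ 1, so λ ≡ 12.
  x = λ² - 4 - 2 = 144 - 6 ≡ 2; y = λ·(4 - 2) - 0 ≡ 7. → (2, 7)
4P: (2, 7) + (2, 10): same x and y₁ ≡ -y₂, so the sum is ∞.
4P = ∞.
Next 3Q:
Repeated addition: build up to 3Q.
2Q: tangent at (10, 14): λ = (3·10² + 7)/(2·14) ≡ 1/11. 11⁻¹ ≡ 14 (mod 17), so λ ≡ 1·14 ≡ 14.
  x = λ² - 10 - 10 = 196 - 20 ≡ 6; y = λ·(10 - 6) - 14 ≡ 8. → (6, 8)
3Q: (6, 8) + (10, 14). λ = (14 - 8)/(10 - 6) ≡ 6/4 mod 17. 4⁻¹ ≡ 13 (mod 17) since 4·13 = 52 ≡ 1, so λ ≡ 10.
  x = λ² - 6 - 10 = 100 - 16 ≡ 16; y = λ·(6 - 16) - 8 ≡ 11. → (16, 11)
3Q = (16, 11).
Finally 4P + 3Q:
∞ + (16, 11) = (16, 11) (identity).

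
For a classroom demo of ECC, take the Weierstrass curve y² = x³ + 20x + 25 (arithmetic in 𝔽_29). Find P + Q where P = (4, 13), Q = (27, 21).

(4, 13) + (27, 21). λ = (21 - 13)/(27 - 4) ≡ 8/23 mod 29. 23⁻¹ ≡ 24 (mod 29) since 23·24 = 552 ≡ 1, so λ ≡ 18.
  x = λ² - 4 - 27 = 324 - 31 ≡ 3; y = λ·(4 - 3) - 13 ≡ 5. → (3, 5)

(3, 5)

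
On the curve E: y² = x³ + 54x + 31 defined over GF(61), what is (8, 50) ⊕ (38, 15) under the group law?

(8, 50) + (38, 15). λ = (15 - 50)/(38 - 8) ≡ 26/30 mod 61. 30⁻¹ ≡ 59 (mod 61) since 30·59 = 1770 ≡ 1, so λ ≡ 9.
  x = λ² - 8 - 38 = 81 - 46 ≡ 35; y = λ·(8 - 35) - 50 ≡ 12. → (35, 12)

(35, 12)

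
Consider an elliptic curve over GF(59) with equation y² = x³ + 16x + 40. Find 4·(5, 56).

(10, 43)

Write Q = (5, 56).
Double-and-add on 4 = (100)₂. Start with Q = (5, 56) for the leading 1-bit.
double: tangent at (5, 56): λ = (3·5² + 16)/(2·56) ≡ 32/53. 53⁻¹ ≡ 49 (mod 59) since 53·49 = 2597 ≡ 1, so λ ≡ 32·49 ≡ 34.
  x = λ² - 5 - 5 = 1156 - 10 ≡ 25; y = λ·(5 - 25) - 56 ≡ 31. → (25, 31)
double: tangent at (25, 31): λ = (3·25² + 16)/(2·31) ≡ 3/3. 3⁻¹ ≡ 20 (mod 59), so λ ≡ 3·20 ≡ 1.
  x = λ² - 25 - 25 = 1 - 50 ≡ 10; y = λ·(25 - 10) - 31 ≡ 43. → (10, 43)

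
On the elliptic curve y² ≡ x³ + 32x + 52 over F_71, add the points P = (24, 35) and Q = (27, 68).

(70, 27)

(24, 35) + (27, 68). λ = (68 - 35)/(27 - 24) ≡ 33/3 mod 71. 3⁻¹ ≡ 24 (mod 71) since 3·24 = 72 ≡ 1, so λ ≡ 11.
  x = λ² - 24 - 27 = 121 - 51 ≡ 70; y = λ·(24 - 70) - 35 ≡ 27. → (70, 27)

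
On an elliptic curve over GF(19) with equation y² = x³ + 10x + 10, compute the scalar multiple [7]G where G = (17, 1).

(17, 18)

Double-and-add on 7 = (111)₂. Start with G = (17, 1) for the leading 1-bit.
double: tangent at (17, 1): λ = (3·17² + 10)/(2·1) ≡ 3/2. 2⁻¹ ≡ 10 (mod 19), so λ ≡ 3·10 ≡ 11.
  x = λ² - 17 - 17 = 121 - 34 ≡ 11; y = λ·(17 - 11) - 1 ≡ 8. → (11, 8)
add G: (11, 8) + (17, 1). λ = (1 - 8)/(17 - 11) ≡ 12/6 mod 19. 6⁻¹ ≡ 16 (mod 19), so λ ≡ 2.
  x = λ² - 11 - 17 = 4 - 28 ≡ 14; y = λ·(11 - 14) - 8 ≡ 5. → (14, 5)
double: tangent at (14, 5): λ = (3·14² + 10)/(2·5) ≡ 9/10. 10⁻¹ ≡ 2 (mod 19), so λ ≡ 9·2 ≡ 18.
  x = λ² - 14 - 14 = 324 - 28 ≡ 11; y = λ·(14 - 11) - 5 ≡ 11. → (11, 11)
add G: (11, 11) + (17, 1). λ = (1 - 11)/(17 - 11) ≡ 9/6 mod 19. 6⁻¹ ≡ 16 (mod 19), so λ ≡ 11.
  x = λ² - 11 - 17 = 121 - 28 ≡ 17; y = λ·(11 - 17) - 11 ≡ 18. → (17, 18)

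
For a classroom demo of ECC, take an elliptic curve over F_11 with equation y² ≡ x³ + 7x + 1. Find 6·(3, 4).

(2, 1)

Write P = (3, 4).
Repeated addition: build up to 6P.
2P: tangent at (3, 4): λ = (3·3² + 7)/(2·4) ≡ 1/8. 8⁻¹ ≡ 7 (mod 11) since 8·7 = 56 ≡ 1, so λ ≡ 1·7 ≡ 7.
  x = λ² - 3 - 3 = 49 - 6 ≡ 10; y = λ·(3 - 10) - 4 ≡ 2. → (10, 2)
3P: (10, 2) + (3, 4). λ = (4 - 2)/(3 - 10) ≡ 2/4 mod 11. 4⁻¹ ≡ 3 (mod 11) since 4·3 = 12 ≡ 1, so λ ≡ 6.
  x = λ² - 10 - 3 = 36 - 13 ≡ 1; y = λ·(10 - 1) - 2 ≡ 8. → (1, 8)
4P: (1, 8) + (3, 4). λ = (4 - 8)/(3 - 1) ≡ 7/2 mod 11. 2⁻¹ ≡ 6 (mod 11), so λ ≡ 9.
  x = λ² - 1 - 3 = 81 - 4 ≡ 0; y = λ·(1 - 0) - 8 ≡ 1. → (0, 1)
5P: (0, 1) + (3, 4). λ = (4 - 1)/(3 - 0) ≡ 3/3 mod 11. 3⁻¹ ≡ 4 (mod 11), so λ ≡ 1.
  x = λ² - 0 - 3 = 1 - 3 ≡ 9; y = λ·(0 - 9) - 1 ≡ 1. → (9, 1)
6P: (9, 1) + (3, 4). λ = (4 - 1)/(3 - 9) ≡ 3/5 mod 11. 5⁻¹ ≡ 9 (mod 11), so λ ≡ 5.
  x = λ² - 9 - 3 = 25 - 12 ≡ 2; y = λ·(9 - 2) - 1 ≡ 1. → (2, 1)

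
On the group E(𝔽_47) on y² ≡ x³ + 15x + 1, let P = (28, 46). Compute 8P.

(28, 1)

Double-and-add on 8 = (1000)₂. Start with P = (28, 46) for the leading 1-bit.
double: tangent at (28, 46): λ = (3·28² + 15)/(2·46) ≡ 17/45. 45⁻¹ ≡ 23 (mod 47), so λ ≡ 17·23 ≡ 15.
  x = λ² - 28 - 28 = 225 - 56 ≡ 28; y = λ·(28 - 28) - 46 ≡ 1. → (28, 1)
double: tangent at (28, 1): λ = (3·28² + 15)/(2·1) ≡ 17/2. 2⁻¹ ≡ 24 (mod 47), so λ ≡ 17·24 ≡ 32.
  x = λ² - 28 - 28 = 1024 - 56 ≡ 28; y = λ·(28 - 28) - 1 ≡ 46. → (28, 46)
double: tangent at (28, 46): λ = (3·28² + 15)/(2·46) ≡ 17/45. 45⁻¹ ≡ 23 (mod 47) since 45·23 = 1035 ≡ 1, so λ ≡ 17·23 ≡ 15.
  x = λ² - 28 - 28 = 225 - 56 ≡ 28; y = λ·(28 - 28) - 46 ≡ 1. → (28, 1)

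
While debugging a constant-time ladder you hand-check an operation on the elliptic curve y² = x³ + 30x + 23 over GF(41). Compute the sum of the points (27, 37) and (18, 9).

(32, 34)

(27, 37) + (18, 9). λ = (9 - 37)/(18 - 27) ≡ 13/32 mod 41. 32⁻¹ ≡ 9 (mod 41) since 32·9 = 288 ≡ 1, so λ ≡ 35.
  x = λ² - 27 - 18 = 1225 - 45 ≡ 32; y = λ·(27 - 32) - 37 ≡ 34. → (32, 34)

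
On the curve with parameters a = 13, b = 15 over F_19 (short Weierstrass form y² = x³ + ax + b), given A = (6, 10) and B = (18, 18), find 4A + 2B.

O

First 4A:
Repeated addition: build up to 4A.
2A: tangent at (6, 10): λ = (3·6² + 13)/(2·10) ≡ 7/1. 1⁻¹ ≡ 1 (mod 19) since 1·1 = 1 ≡ 1, so λ ≡ 7·1 ≡ 7.
  x = λ² - 6 - 6 = 49 - 12 ≡ 18; y = λ·(6 - 18) - 10 ≡ 1. → (18, 1)
3A: (18, 1) + (6, 10). λ = (10 - 1)/(6 - 18) ≡ 9/7 mod 19. 7⁻¹ ≡ 11 (mod 19), so λ ≡ 4.
  x = λ² - 18 - 6 = 16 - 24 ≡ 11; y = λ·(18 - 11) - 1 ≡ 8. → (11, 8)
4A: (11, 8) + (6, 10). λ = (10 - 8)/(6 - 11) ≡ 2/14 mod 19. 14⁻¹ ≡ 15 (mod 19), so λ ≡ 11.
  x = λ² - 11 - 6 = 121 - 17 ≡ 9; y = λ·(11 - 9) - 8 ≡ 14. → (9, 14)
4A = (9, 14).
Next 2B:
Repeated addition: build up to 2B.
2B: tangent at (18, 18): λ = (3·18² + 13)/(2·18) ≡ 16/17. 17⁻¹ ≡ 9 (mod 19), so λ ≡ 16·9 ≡ 11.
  x = λ² - 18 - 18 = 121 - 36 ≡ 9; y = λ·(18 - 9) - 18 ≡ 5. → (9, 5)
2B = (9, 5).
Finally 4A + 2B:
(9, 14) + (9, 5): same x and y₁ ≡ -y₂, so the sum is O.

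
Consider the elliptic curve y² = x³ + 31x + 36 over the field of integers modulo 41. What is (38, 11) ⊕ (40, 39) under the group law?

(38, 11) + (40, 39). λ = (39 - 11)/(40 - 38) ≡ 28/2 mod 41. 2⁻¹ ≡ 21 (mod 41) since 2·21 = 42 ≡ 1, so λ ≡ 14.
  x = λ² - 38 - 40 = 196 - 78 ≡ 36; y = λ·(38 - 36) - 11 ≡ 17. → (36, 17)

(36, 17)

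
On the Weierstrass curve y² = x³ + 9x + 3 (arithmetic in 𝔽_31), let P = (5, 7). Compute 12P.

Repeated addition: build up to 12P.
2P: tangent at (5, 7): λ = (3·5² + 9)/(2·7) ≡ 22/14. 14⁻¹ ≡ 20 (mod 31) since 14·20 = 280 ≡ 1, so λ ≡ 22·20 ≡ 6.
  x = λ² - 5 - 5 = 36 - 10 ≡ 26; y = λ·(5 - 26) - 7 ≡ 22. → (26, 22)
3P: (26, 22) + (5, 7). λ = (7 - 22)/(5 - 26) ≡ 16/10 mod 31. 10⁻¹ ≡ 28 (mod 31), so λ ≡ 14.
  x = λ² - 26 - 5 = 196 - 31 ≡ 10; y = λ·(26 - 10) - 22 ≡ 16. → (10, 16)
4P: (10, 16) + (5, 7). λ = (7 - 16)/(5 - 10) ≡ 22/26 mod 31. 26⁻¹ ≡ 6 (mod 31), so λ ≡ 8.
  x = λ² - 10 - 5 = 64 - 15 ≡ 18; y = λ·(10 - 18) - 16 ≡ 13. → (18, 13)
5P: (18, 13) + (5, 7). λ = (7 - 13)/(5 - 18) ≡ 25/18 mod 31. 18⁻¹ ≡ 19 (mod 31) since 18·19 = 342 ≡ 1, so λ ≡ 10.
  x = λ² - 18 - 5 = 100 - 23 ≡ 15; y = λ·(18 - 15) - 13 ≡ 17. → (15, 17)
6P: (15, 17) + (5, 7). λ = (7 - 17)/(5 - 15) ≡ 21/21 mod 31. 21⁻¹ ≡ 3 (mod 31), so λ ≡ 1.
  x = λ² - 15 - 5 = 1 - 20 ≡ 12; y = λ·(15 - 12) - 17 ≡ 17. → (12, 17)
7P: (12, 17) + (5, 7). λ = (7 - 17)/(5 - 12) ≡ 21/24 mod 31. 24⁻¹ ≡ 22 (mod 31) since 24·22 = 528 ≡ 1, so λ ≡ 28.
  x = λ² - 12 - 5 = 784 - 17 ≡ 23; y = λ·(12 - 23) - 17 ≡ 16. → (23, 16)
8P: (23, 16) + (5, 7). λ = (7 - 16)/(5 - 23) ≡ 22/13 mod 31. 13⁻¹ ≡ 12 (mod 31), so λ ≡ 16.
  x = λ² - 23 - 5 = 256 - 28 ≡ 11; y = λ·(23 - 11) - 16 ≡ 21. → (11, 21)
9P: (11, 21) + (5, 7). λ = (7 - 21)/(5 - 11) ≡ 17/25 mod 31. 25⁻¹ ≡ 5 (mod 31), so λ ≡ 23.
  x = λ² - 11 - 5 = 529 - 16 ≡ 17; y = λ·(11 - 17) - 21 ≡ 27. → (17, 27)
10P: (17, 27) + (5, 7). λ = (7 - 27)/(5 - 17) ≡ 11/19 mod 31. 19⁻¹ ≡ 18 (mod 31), so λ ≡ 12.
  x = λ² - 17 - 5 = 144 - 22 ≡ 29; y = λ·(17 - 29) - 27 ≡ 15. → (29, 15)
11P: (29, 15) + (5, 7). λ = (7 - 15)/(5 - 29) ≡ 23/7 mod 31. 7⁻¹ ≡ 9 (mod 31), so λ ≡ 21.
  x = λ² - 29 - 5 = 441 - 34 ≡ 4; y = λ·(29 - 4) - 15 ≡ 14. → (4, 14)
12P: (4, 14) + (5, 7). λ = (7 - 14)/(5 - 4) ≡ 24/1 mod 31. 1⁻¹ ≡ 1 (mod 31), so λ ≡ 24.
  x = λ² - 4 - 5 = 576 - 9 ≡ 9; y = λ·(4 - 9) - 14 ≡ 21. → (9, 21)

(9, 21)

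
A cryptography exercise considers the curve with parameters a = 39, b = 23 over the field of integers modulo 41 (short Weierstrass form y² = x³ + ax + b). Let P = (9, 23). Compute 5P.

Repeated addition: build up to 5P.
2P: tangent at (9, 23): λ = (3·9² + 39)/(2·23) ≡ 36/5. 5⁻¹ ≡ 33 (mod 41) since 5·33 = 165 ≡ 1, so λ ≡ 36·33 ≡ 40.
  x = λ² - 9 - 9 = 1600 - 18 ≡ 24; y = λ·(9 - 24) - 23 ≡ 33. → (24, 33)
3P: (24, 33) + (9, 23). λ = (23 - 33)/(9 - 24) ≡ 31/26 mod 41. 26⁻¹ ≡ 30 (mod 41) since 26·30 = 780 ≡ 1, so λ ≡ 28.
  x = λ² - 24 - 9 = 784 - 33 ≡ 13; y = λ·(24 - 13) - 33 ≡ 29. → (13, 29)
4P: (13, 29) + (9, 23). λ = (23 - 29)/(9 - 13) ≡ 35/37 mod 41. 37⁻¹ ≡ 10 (mod 41) since 37·10 = 370 ≡ 1, so λ ≡ 22.
  x = λ² - 13 - 9 = 484 - 22 ≡ 11; y = λ·(13 - 11) - 29 ≡ 15. → (11, 15)
5P: (11, 15) + (9, 23). λ = (23 - 15)/(9 - 11) ≡ 8/39 mod 41. 39⁻¹ ≡ 20 (mod 41), so λ ≡ 37.
  x = λ² - 11 - 9 = 1369 - 20 ≡ 37; y = λ·(11 - 37) - 15 ≡ 7. → (37, 7)

(37, 7)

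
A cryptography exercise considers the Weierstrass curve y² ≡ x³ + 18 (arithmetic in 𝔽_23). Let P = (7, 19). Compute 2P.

(2, 7)

tangent at (7, 19): λ = (3·7² + 0)/(2·19) ≡ 9/15. 15⁻¹ ≡ 20 (mod 23), so λ ≡ 9·20 ≡ 19.
  x = λ² - 7 - 7 = 361 - 14 ≡ 2; y = λ·(7 - 2) - 19 ≡ 7. → (2, 7)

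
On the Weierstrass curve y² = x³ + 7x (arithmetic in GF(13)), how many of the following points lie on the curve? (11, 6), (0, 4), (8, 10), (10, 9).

1

(11, 6): 6² ≡ 10, rhs ≡ 4 → off.
(0, 4): 4² ≡ 3, rhs ≡ 0 → off.
(8, 10): 10² ≡ 9, rhs ≡ 9 → on.
(10, 9): 9² ≡ 3, rhs ≡ 4 → off.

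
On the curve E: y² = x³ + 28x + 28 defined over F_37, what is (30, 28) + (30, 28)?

(7, 30)

tangent at (30, 28): λ = (3·30² + 28)/(2·28) ≡ 27/19. 19⁻¹ ≡ 2 (mod 37) since 19·2 = 38 ≡ 1, so λ ≡ 27·2 ≡ 17.
  x = λ² - 30 - 30 = 289 - 60 ≡ 7; y = λ·(30 - 7) - 28 ≡ 30. → (7, 30)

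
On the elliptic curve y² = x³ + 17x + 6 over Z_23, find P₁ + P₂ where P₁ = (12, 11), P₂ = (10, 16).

(13, 3)

(12, 11) + (10, 16). λ = (16 - 11)/(10 - 12) ≡ 5/21 mod 23. 21⁻¹ ≡ 11 (mod 23) since 21·11 = 231 ≡ 1, so λ ≡ 9.
  x = λ² - 12 - 10 = 81 - 22 ≡ 13; y = λ·(12 - 13) - 11 ≡ 3. → (13, 3)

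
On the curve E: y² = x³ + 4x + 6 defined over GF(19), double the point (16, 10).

tangent at (16, 10): λ = (3·16² + 4)/(2·10) ≡ 12/1. 1⁻¹ ≡ 1 (mod 19), so λ ≡ 12·1 ≡ 12.
  x = λ² - 16 - 16 = 144 - 32 ≡ 17; y = λ·(16 - 17) - 10 ≡ 16. → (17, 16)

(17, 16)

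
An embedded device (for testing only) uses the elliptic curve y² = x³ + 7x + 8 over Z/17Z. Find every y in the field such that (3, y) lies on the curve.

x³ + 7x + 8 = 56 ≡ 5 (mod 17).
5 is a non-residue mod 17; no y exists.

none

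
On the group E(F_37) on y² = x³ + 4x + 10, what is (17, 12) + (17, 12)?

(15, 2)

tangent at (17, 12): λ = (3·17² + 4)/(2·12) ≡ 20/24. 24⁻¹ ≡ 17 (mod 37) since 24·17 = 408 ≡ 1, so λ ≡ 20·17 ≡ 7.
  x = λ² - 17 - 17 = 49 - 34 ≡ 15; y = λ·(17 - 15) - 12 ≡ 2. → (15, 2)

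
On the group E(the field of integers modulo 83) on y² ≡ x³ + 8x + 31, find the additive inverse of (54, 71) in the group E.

-(54, 71) = (54, -71 mod 83) = (54, 12).

(54, 12)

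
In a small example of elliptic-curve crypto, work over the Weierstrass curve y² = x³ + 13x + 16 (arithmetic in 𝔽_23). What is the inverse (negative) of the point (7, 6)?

-(7, 6) = (7, -6 mod 23) = (7, 17).

(7, 17)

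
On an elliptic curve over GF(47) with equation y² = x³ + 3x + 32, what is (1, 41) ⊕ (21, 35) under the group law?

(3, 16)

(1, 41) + (21, 35). λ = (35 - 41)/(21 - 1) ≡ 41/20 mod 47. 20⁻¹ ≡ 40 (mod 47), so λ ≡ 42.
  x = λ² - 1 - 21 = 1764 - 22 ≡ 3; y = λ·(1 - 3) - 41 ≡ 16. → (3, 16)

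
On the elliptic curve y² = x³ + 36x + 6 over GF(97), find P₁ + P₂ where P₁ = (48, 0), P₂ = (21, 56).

(48, 0) + (21, 56). λ = (56 - 0)/(21 - 48) ≡ 56/70 mod 97. 70⁻¹ ≡ 79 (mod 97), so λ ≡ 59.
  x = λ² - 48 - 21 = 3481 - 69 ≡ 17; y = λ·(48 - 17) - 0 ≡ 83. → (17, 83)

(17, 83)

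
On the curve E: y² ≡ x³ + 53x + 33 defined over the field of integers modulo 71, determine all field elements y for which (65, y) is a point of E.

none

x³ + 53x + 33 = 278103 ≡ 67 (mod 71).
67 is a non-residue mod 71; no y exists.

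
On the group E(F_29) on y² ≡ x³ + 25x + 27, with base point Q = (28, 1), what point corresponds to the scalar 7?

(15, 23)

Repeated addition: build up to 7Q.
2Q: tangent at (28, 1): λ = (3·28² + 25)/(2·1) ≡ 28/2. 2⁻¹ ≡ 15 (mod 29) since 2·15 = 30 ≡ 1, so λ ≡ 28·15 ≡ 14.
  x = λ² - 28 - 28 = 196 - 56 ≡ 24; y = λ·(28 - 24) - 1 ≡ 26. → (24, 26)
3Q: (24, 26) + (28, 1). λ = (1 - 26)/(28 - 24) ≡ 4/4 mod 29. 4⁻¹ ≡ 22 (mod 29) since 4·22 = 88 ≡ 1, so λ ≡ 1.
  x = λ² - 24 - 28 = 1 - 52 ≡ 7; y = λ·(24 - 7) - 26 ≡ 20. → (7, 20)
4Q: (7, 20) + (28, 1). λ = (1 - 20)/(28 - 7) ≡ 10/21 mod 29. 21⁻¹ ≡ 18 (mod 29), so λ ≡ 6.
  x = λ² - 7 - 28 = 36 - 35 ≡ 1; y = λ·(7 - 1) - 20 ≡ 16. → (1, 16)
5Q: (1, 16) + (28, 1). λ = (1 - 16)/(28 - 1) ≡ 14/27 mod 29. 27⁻¹ ≡ 14 (mod 29) since 27·14 = 378 ≡ 1, so λ ≡ 22.
  x = λ² - 1 - 28 = 484 - 29 ≡ 20; y = λ·(1 - 20) - 16 ≡ 1. → (20, 1)
6Q: (20, 1) + (28, 1). λ = (1 - 1)/(28 - 20) ≡ 0/8 mod 29. 8⁻¹ ≡ 11 (mod 29) since 8·11 = 88 ≡ 1, so λ ≡ 0.
  x = λ² - 20 - 28 = 0 - 48 ≡ 10; y = λ·(20 - 10) - 1 ≡ 28. → (10, 28)
7Q: (10, 28) + (28, 1). λ = (1 - 28)/(28 - 10) ≡ 2/18 mod 29. 18⁻¹ ≡ 21 (mod 29) since 18·21 = 378 ≡ 1, so λ ≡ 13.
  x = λ² - 10 - 28 = 169 - 38 ≡ 15; y = λ·(10 - 15) - 28 ≡ 23. → (15, 23)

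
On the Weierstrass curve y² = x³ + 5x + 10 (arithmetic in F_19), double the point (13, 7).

tangent at (13, 7): λ = (3·13² + 5)/(2·7) ≡ 18/14. 14⁻¹ ≡ 15 (mod 19), so λ ≡ 18·15 ≡ 4.
  x = λ² - 13 - 13 = 16 - 26 ≡ 9; y = λ·(13 - 9) - 7 ≡ 9. → (9, 9)

(9, 9)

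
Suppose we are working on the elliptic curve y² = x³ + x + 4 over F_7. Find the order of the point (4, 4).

2P: tangent at (4, 4): λ = (3·4² + 1)/(2·4) ≡ 0/1. 1⁻¹ ≡ 1 (mod 7), so λ ≡ 0·1 ≡ 0.
  x = λ² - 4 - 4 = 0 - 8 ≡ 6; y = λ·(4 - 6) - 4 ≡ 3. → (6, 3)
3P: (6, 3) + (4, 4). λ = (4 - 3)/(4 - 6) ≡ 1/5 mod 7. 5⁻¹ ≡ 3 (mod 7), so λ ≡ 3.
  x = λ² - 6 - 4 = 9 - 10 ≡ 6; y = λ·(6 - 6) - 3 ≡ 4. → (6, 4)
4P: (6, 4) + (4, 4). λ = (4 - 4)/(4 - 6) ≡ 0/5 mod 7. 5⁻¹ ≡ 3 (mod 7) since 5·3 = 15 ≡ 1, so λ ≡ 0.
  x = λ² - 6 - 4 = 0 - 10 ≡ 4; y = λ·(6 - 4) - 4 ≡ 3. → (4, 3)
5P: (4, 3) + (4, 4): same x and y₁ ≡ -y₂, so the sum is O.
5P = O, so the order is 5.

5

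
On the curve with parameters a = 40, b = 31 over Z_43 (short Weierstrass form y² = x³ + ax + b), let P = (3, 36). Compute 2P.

(18, 2)

tangent at (3, 36): λ = (3·3² + 40)/(2·36) ≡ 24/29. 29⁻¹ ≡ 3 (mod 43), so λ ≡ 24·3 ≡ 29.
  x = λ² - 3 - 3 = 841 - 6 ≡ 18; y = λ·(3 - 18) - 36 ≡ 2. → (18, 2)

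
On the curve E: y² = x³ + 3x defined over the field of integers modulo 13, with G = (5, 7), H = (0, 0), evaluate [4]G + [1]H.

(12, 10)

First 4G:
Double-and-add on 4 = (100)₂. Start with G = (5, 7) for the leading 1-bit.
double: tangent at (5, 7): λ = (3·5² + 3)/(2·7) ≡ 0/1. 1⁻¹ ≡ 1 (mod 13), so λ ≡ 0·1 ≡ 0.
  x = λ² - 5 - 5 = 0 - 10 ≡ 3; y = λ·(5 - 3) - 7 ≡ 6. → (3, 6)
double: tangent at (3, 6): λ = (3·3² + 3)/(2·6) ≡ 4/12. 12⁻¹ ≡ 12 (mod 13) since 12·12 = 144 ≡ 1, so λ ≡ 4·12 ≡ 9.
  x = λ² - 3 - 3 = 81 - 6 ≡ 10; y = λ·(3 - 10) - 6 ≡ 9. → (10, 9)
4G = (10, 9).
Finally 4G + H:
(10, 9) + (0, 0). λ = (0 - 9)/(0 - 10) ≡ 4/3 mod 13. 3⁻¹ ≡ 9 (mod 13), so λ ≡ 10.
  x = λ² - 10 - 0 = 100 - 10 ≡ 12; y = λ·(10 - 12) - 9 ≡ 10. → (12, 10)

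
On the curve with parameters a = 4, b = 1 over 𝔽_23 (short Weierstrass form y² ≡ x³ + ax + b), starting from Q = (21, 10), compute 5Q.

(5, 10)

Repeated addition: build up to 5Q.
2Q: tangent at (21, 10): λ = (3·21² + 4)/(2·10) ≡ 16/20. 20⁻¹ ≡ 15 (mod 23), so λ ≡ 16·15 ≡ 10.
  x = λ² - 21 - 21 = 100 - 42 ≡ 12; y = λ·(21 - 12) - 10 ≡ 11. → (12, 11)
3Q: (12, 11) + (21, 10). λ = (10 - 11)/(21 - 12) ≡ 22/9 mod 23. 9⁻¹ ≡ 18 (mod 23), so λ ≡ 5.
  x = λ² - 12 - 21 = 25 - 33 ≡ 15; y = λ·(12 - 15) - 11 ≡ 20. → (15, 20)
4Q: (15, 20) + (21, 10). λ = (10 - 20)/(21 - 15) ≡ 13/6 mod 23. 6⁻¹ ≡ 4 (mod 23) since 6·4 = 24 ≡ 1, so λ ≡ 6.
  x = λ² - 15 - 21 = 36 - 36 ≡ 0; y = λ·(15 - 0) - 20 ≡ 1. → (0, 1)
5Q: (0, 1) + (21, 10). λ = (10 - 1)/(21 - 0) ≡ 9/21 mod 23. 21⁻¹ ≡ 11 (mod 23) since 21·11 = 231 ≡ 1, so λ ≡ 7.
  x = λ² - 0 - 21 = 49 - 21 ≡ 5; y = λ·(0 - 5) - 1 ≡ 10. → (5, 10)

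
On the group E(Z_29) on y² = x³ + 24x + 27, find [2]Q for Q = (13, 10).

tangent at (13, 10): λ = (3·13² + 24)/(2·10) ≡ 9/20. 20⁻¹ ≡ 16 (mod 29), so λ ≡ 9·16 ≡ 28.
  x = λ² - 13 - 13 = 784 - 26 ≡ 4; y = λ·(13 - 4) - 10 ≡ 10. → (4, 10)

(4, 10)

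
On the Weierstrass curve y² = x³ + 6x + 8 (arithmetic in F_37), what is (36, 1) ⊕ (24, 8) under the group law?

(36, 1) + (24, 8). λ = (8 - 1)/(24 - 36) ≡ 7/25 mod 37. 25⁻¹ ≡ 3 (mod 37) since 25·3 = 75 ≡ 1, so λ ≡ 21.
  x = λ² - 36 - 24 = 441 - 60 ≡ 11; y = λ·(36 - 11) - 1 ≡ 6. → (11, 6)

(11, 6)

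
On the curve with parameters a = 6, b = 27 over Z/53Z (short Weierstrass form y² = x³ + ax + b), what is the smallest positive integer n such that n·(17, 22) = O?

9

2P: tangent at (17, 22): λ = (3·17² + 6)/(2·22) ≡ 25/44. 44⁻¹ ≡ 47 (mod 53), so λ ≡ 25·47 ≡ 9.
  x = λ² - 17 - 17 = 81 - 34 ≡ 47; y = λ·(17 - 47) - 22 ≡ 26. → (47, 26)
3P: (47, 26) + (17, 22). λ = (22 - 26)/(17 - 47) ≡ 49/23 mod 53. 23⁻¹ ≡ 30 (mod 53), so λ ≡ 39.
  x = λ² - 47 - 17 = 1521 - 64 ≡ 26; y = λ·(47 - 26) - 26 ≡ 51. → (26, 51)
4P: (26, 51) + (17, 22). λ = (22 - 51)/(17 - 26) ≡ 24/44 mod 53. 44⁻¹ ≡ 47 (mod 53), so λ ≡ 15.
  x = λ² - 26 - 17 = 225 - 43 ≡ 23; y = λ·(26 - 23) - 51 ≡ 47. → (23, 47)
5P: (23, 47) + (17, 22). λ = (22 - 47)/(17 - 23) ≡ 28/47 mod 53. 47⁻¹ ≡ 44 (mod 53), so λ ≡ 13.
  x = λ² - 23 - 17 = 169 - 40 ≡ 23; y = λ·(23 - 23) - 47 ≡ 6. → (23, 6)
6P: (23, 6) + (17, 22). λ = (22 - 6)/(17 - 23) ≡ 16/47 mod 53. 47⁻¹ ≡ 44 (mod 53), so λ ≡ 15.
  x = λ² - 23 - 17 = 225 - 40 ≡ 26; y = λ·(23 - 26) - 6 ≡ 2. → (26, 2)
7P: (26, 2) + (17, 22). λ = (22 - 2)/(17 - 26) ≡ 20/44 mod 53. 44⁻¹ ≡ 47 (mod 53), so λ ≡ 39.
  x = λ² - 26 - 17 = 1521 - 43 ≡ 47; y = λ·(26 - 47) - 2 ≡ 27. → (47, 27)
8P: (47, 27) + (17, 22). λ = (22 - 27)/(17 - 47) ≡ 48/23 mod 53. 23⁻¹ ≡ 30 (mod 53), so λ ≡ 9.
  x = λ² - 47 - 17 = 81 - 64 ≡ 17; y = λ·(47 - 17) - 27 ≡ 31. → (17, 31)
9P: (17, 31) + (17, 22): same x and y₁ ≡ -y₂, so the sum is O.
9P = O, so the order is 9.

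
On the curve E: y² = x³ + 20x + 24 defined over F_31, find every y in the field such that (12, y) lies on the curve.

x³ + 20x + 24 = 1992 ≡ 8 (mod 31).
Square roots of 8 mod 31: 15 and 16 (since 15² = 225 ≡ 8).

15, 16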